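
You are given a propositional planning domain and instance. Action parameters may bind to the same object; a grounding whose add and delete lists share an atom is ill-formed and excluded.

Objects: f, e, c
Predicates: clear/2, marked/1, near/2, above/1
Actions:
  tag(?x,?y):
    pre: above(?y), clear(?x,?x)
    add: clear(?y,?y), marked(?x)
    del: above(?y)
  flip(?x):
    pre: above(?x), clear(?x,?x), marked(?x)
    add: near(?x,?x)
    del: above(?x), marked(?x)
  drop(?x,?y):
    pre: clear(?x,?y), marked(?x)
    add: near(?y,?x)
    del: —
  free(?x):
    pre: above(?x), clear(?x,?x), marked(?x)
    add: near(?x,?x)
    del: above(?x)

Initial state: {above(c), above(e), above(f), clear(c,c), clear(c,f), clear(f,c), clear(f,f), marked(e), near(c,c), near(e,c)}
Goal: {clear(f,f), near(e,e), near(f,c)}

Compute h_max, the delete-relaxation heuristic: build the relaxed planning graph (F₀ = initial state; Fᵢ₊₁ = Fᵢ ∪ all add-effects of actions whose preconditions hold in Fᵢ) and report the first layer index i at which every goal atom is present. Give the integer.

F0 = init (10 atoms)
F1 = F0 ∪ {clear(e,e), marked(c), marked(f)}  (13 atoms)
F2 = F1 ∪ {near(c,f), near(e,e), near(f,c), near(f,f)}  (17 atoms)
goal ⊆ F2  ⇒  h_max = 2

2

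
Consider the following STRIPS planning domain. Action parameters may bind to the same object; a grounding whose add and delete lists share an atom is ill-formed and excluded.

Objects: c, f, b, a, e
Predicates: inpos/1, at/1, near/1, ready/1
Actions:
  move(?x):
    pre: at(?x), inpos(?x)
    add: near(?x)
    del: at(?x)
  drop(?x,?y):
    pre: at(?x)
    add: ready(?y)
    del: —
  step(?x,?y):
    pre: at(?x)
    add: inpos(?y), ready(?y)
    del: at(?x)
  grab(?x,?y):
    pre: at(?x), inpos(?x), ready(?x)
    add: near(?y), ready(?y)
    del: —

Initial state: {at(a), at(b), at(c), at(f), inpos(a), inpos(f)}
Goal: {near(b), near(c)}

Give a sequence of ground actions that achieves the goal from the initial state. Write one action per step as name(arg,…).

drop(c,f); grab(f,c); grab(f,b)

1. drop(c,f)  →  {at(a), at(b), at(c), at(f), inpos(a), inpos(f), ready(f)}
2. grab(f,c)  →  {at(a), at(b), at(c), at(f), inpos(a), inpos(f), near(c), ready(c), ready(f)}
3. grab(f,b)  →  {at(a), at(b), at(c), at(f), inpos(a), inpos(f), near(b), near(c), ready(b), ready(c), ready(f)}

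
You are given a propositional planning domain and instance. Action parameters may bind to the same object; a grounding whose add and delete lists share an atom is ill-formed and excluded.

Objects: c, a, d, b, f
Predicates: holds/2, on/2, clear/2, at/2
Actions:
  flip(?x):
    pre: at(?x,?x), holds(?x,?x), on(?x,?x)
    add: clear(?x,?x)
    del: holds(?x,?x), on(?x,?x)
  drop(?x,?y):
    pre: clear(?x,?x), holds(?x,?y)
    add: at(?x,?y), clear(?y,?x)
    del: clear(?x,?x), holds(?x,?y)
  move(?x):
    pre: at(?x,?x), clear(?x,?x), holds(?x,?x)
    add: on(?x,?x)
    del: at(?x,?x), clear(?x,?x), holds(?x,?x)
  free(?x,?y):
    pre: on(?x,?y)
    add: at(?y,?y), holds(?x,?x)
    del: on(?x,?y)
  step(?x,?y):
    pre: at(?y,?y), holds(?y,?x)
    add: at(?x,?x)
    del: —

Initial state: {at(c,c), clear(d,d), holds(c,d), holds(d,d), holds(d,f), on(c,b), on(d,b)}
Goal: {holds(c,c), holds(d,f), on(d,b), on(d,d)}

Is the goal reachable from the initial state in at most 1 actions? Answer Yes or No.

1. free(c,b)  →  {at(b,b), at(c,c), clear(d,d), holds(c,c), holds(c,d), holds(d,d), holds(d,f), on(d,b)}
2. step(d,c)  →  {at(b,b), at(c,c), at(d,d), clear(d,d), holds(c,c), holds(c,d), holds(d,d), holds(d,f), on(d,b)}
3. move(d)  →  {at(b,b), at(c,c), holds(c,c), holds(c,d), holds(d,f), on(d,b), on(d,d)}
optimal plan length = 3; 3 > 1

No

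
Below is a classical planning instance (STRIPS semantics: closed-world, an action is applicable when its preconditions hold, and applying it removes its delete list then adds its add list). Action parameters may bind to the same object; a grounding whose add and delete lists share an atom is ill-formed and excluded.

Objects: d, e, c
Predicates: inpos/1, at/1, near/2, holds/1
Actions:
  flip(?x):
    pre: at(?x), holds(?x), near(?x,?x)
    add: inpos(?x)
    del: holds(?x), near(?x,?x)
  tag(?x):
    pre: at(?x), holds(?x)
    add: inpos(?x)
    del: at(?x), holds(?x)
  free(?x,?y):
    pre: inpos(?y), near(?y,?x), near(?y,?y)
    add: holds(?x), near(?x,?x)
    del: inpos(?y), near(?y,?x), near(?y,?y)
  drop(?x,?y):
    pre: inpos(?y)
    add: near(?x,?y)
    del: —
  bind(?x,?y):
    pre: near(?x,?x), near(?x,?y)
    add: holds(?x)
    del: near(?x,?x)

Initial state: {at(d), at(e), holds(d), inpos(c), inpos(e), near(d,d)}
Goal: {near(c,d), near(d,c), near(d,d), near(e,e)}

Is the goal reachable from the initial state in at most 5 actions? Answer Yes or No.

Yes

1. tag(d)  →  {at(e), inpos(c), inpos(d), inpos(e), near(d,d)}
2. drop(d,c)  →  {at(e), inpos(c), inpos(d), inpos(e), near(d,c), near(d,d)}
3. drop(e,e)  →  {at(e), inpos(c), inpos(d), inpos(e), near(d,c), near(d,d), near(e,e)}
4. drop(c,d)  →  {at(e), inpos(c), inpos(d), inpos(e), near(c,d), near(d,c), near(d,d), near(e,e)}
optimal plan length = 4; 4 ≤ 5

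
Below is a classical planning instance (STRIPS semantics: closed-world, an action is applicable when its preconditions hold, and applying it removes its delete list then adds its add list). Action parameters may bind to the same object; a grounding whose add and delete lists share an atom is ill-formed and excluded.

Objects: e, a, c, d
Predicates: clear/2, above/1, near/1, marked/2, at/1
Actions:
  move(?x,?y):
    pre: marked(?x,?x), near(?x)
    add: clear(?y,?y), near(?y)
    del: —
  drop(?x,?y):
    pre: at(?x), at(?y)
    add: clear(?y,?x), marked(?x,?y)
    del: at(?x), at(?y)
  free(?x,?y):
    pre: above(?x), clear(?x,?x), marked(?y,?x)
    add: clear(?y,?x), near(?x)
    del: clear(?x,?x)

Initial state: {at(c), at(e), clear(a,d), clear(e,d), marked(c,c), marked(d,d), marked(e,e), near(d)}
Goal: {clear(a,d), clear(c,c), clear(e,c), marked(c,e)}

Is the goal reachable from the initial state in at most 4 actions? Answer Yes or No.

Yes

1. move(d,c)  →  {at(c), at(e), clear(a,d), clear(c,c), clear(e,d), marked(c,c), marked(d,d), marked(e,e), near(c), near(d)}
2. drop(c,e)  →  {clear(a,d), clear(c,c), clear(e,c), clear(e,d), marked(c,c), marked(c,e), marked(d,d), marked(e,e), near(c), near(d)}
optimal plan length = 2; 2 ≤ 4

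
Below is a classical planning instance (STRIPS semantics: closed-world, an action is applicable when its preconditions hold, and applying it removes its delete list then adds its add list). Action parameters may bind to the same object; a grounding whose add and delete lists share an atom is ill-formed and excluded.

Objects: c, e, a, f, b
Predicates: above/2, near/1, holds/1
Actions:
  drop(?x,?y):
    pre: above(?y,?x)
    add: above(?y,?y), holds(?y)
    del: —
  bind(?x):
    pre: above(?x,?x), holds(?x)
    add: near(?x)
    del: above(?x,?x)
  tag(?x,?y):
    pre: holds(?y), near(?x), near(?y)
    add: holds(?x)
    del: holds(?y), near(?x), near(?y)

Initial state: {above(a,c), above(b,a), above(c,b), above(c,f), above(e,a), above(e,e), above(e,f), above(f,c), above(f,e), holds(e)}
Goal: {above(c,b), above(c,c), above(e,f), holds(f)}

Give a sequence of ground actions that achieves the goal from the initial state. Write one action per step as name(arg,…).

1. drop(c,f)  →  {above(a,c), above(b,a), above(c,b), above(c,f), above(e,a), above(e,e), above(e,f), above(f,c), above(f,e), above(f,f), holds(e), holds(f)}
2. drop(f,c)  →  {above(a,c), above(b,a), above(c,b), above(c,c), above(c,f), above(e,a), above(e,e), above(e,f), above(f,c), above(f,e), above(f,f), holds(c), holds(e), holds(f)}

drop(c,f); drop(f,c)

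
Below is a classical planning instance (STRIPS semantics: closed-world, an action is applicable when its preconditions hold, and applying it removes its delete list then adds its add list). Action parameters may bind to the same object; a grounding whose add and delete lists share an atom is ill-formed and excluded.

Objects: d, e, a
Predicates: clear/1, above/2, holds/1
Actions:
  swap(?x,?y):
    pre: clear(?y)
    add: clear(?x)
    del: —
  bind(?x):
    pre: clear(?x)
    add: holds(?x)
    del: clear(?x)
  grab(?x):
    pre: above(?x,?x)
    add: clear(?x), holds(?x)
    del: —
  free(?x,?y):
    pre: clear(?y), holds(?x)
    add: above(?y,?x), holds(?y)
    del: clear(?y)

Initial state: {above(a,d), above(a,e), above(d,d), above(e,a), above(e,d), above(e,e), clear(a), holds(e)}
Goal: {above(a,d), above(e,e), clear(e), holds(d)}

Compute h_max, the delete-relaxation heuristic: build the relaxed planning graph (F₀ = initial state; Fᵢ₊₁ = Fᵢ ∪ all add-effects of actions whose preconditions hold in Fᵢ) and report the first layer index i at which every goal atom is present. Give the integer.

1

F0 = init (8 atoms)
F1 = F0 ∪ {clear(d), clear(e), holds(a), holds(d)}  (12 atoms)
goal ⊆ F1  ⇒  h_max = 1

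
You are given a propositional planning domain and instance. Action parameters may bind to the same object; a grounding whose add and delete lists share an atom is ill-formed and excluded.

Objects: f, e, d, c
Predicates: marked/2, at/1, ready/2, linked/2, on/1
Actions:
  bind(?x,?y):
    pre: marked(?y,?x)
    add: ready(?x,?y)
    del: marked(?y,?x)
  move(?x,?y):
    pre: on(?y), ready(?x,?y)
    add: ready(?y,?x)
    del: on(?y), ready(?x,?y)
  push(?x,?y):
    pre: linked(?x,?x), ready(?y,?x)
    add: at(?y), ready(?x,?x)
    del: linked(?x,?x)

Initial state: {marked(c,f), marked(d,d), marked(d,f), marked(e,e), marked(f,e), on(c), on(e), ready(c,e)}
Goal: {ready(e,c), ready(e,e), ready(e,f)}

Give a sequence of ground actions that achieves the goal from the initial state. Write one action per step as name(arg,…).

1. bind(e,f)  →  {marked(c,f), marked(d,d), marked(d,f), marked(e,e), on(c), on(e), ready(c,e), ready(e,f)}
2. bind(e,e)  →  {marked(c,f), marked(d,d), marked(d,f), on(c), on(e), ready(c,e), ready(e,e), ready(e,f)}
3. move(c,e)  →  {marked(c,f), marked(d,d), marked(d,f), on(c), ready(e,c), ready(e,e), ready(e,f)}

bind(e,f); bind(e,e); move(c,e)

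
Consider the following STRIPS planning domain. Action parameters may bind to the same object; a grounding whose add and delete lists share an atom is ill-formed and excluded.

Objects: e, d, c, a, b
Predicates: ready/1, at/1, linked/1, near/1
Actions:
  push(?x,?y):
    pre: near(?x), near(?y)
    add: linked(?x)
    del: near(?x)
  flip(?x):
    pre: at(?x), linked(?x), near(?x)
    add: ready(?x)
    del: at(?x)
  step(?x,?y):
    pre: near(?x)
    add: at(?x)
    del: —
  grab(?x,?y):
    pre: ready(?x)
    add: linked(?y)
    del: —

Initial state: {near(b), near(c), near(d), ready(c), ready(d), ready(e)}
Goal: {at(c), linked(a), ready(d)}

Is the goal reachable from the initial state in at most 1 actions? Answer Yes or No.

1. step(c,e)  →  {at(c), near(b), near(c), near(d), ready(c), ready(d), ready(e)}
2. grab(e,a)  →  {at(c), linked(a), near(b), near(c), near(d), ready(c), ready(d), ready(e)}
optimal plan length = 2; 2 > 1

No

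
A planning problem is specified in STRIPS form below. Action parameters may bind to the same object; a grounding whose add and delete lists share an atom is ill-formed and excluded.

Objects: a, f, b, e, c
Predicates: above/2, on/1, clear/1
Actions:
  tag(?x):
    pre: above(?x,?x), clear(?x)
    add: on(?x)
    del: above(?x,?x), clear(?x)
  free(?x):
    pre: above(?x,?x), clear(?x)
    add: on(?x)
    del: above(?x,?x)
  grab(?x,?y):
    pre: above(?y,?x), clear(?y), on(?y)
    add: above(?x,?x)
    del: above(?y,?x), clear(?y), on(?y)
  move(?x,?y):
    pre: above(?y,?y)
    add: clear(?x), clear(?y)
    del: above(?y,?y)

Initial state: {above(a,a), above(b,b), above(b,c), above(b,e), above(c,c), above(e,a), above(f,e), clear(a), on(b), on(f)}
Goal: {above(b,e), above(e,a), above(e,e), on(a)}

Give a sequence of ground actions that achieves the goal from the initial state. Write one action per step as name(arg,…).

1. tag(a)  →  {above(b,b), above(b,c), above(b,e), above(c,c), above(e,a), above(f,e), on(a), on(b), on(f)}
2. move(f,b)  →  {above(b,c), above(b,e), above(c,c), above(e,a), above(f,e), clear(b), clear(f), on(a), on(b), on(f)}
3. grab(e,f)  →  {above(b,c), above(b,e), above(c,c), above(e,a), above(e,e), clear(b), on(a), on(b)}

tag(a); move(f,b); grab(e,f)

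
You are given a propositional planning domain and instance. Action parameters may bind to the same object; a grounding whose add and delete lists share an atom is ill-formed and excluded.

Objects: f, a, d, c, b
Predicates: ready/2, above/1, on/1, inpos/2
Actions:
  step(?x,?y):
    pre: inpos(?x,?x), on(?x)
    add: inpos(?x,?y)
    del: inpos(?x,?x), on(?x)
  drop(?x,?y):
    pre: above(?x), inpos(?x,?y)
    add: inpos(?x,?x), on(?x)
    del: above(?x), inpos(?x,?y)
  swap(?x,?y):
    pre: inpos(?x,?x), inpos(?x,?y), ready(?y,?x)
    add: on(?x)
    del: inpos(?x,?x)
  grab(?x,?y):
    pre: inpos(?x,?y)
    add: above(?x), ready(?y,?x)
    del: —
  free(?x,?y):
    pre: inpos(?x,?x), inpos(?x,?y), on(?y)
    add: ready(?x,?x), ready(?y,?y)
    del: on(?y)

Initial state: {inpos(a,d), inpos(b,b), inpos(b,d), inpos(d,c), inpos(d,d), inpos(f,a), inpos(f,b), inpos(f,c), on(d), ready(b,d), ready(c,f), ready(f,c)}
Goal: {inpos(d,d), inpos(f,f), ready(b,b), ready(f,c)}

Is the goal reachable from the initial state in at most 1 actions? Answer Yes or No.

No

1. grab(f,a)  →  {above(f), inpos(a,d), inpos(b,b), inpos(b,d), inpos(d,c), inpos(d,d), inpos(f,a), inpos(f,b), inpos(f,c), on(d), ready(a,f), ready(b,d), ready(c,f), ready(f,c)}
2. drop(f,a)  →  {inpos(a,d), inpos(b,b), inpos(b,d), inpos(d,c), inpos(d,d), inpos(f,b), inpos(f,c), inpos(f,f), on(d), on(f), ready(a,f), ready(b,d), ready(c,f), ready(f,c)}
3. grab(b,b)  →  {above(b), inpos(a,d), inpos(b,b), inpos(b,d), inpos(d,c), inpos(d,d), inpos(f,b), inpos(f,c), inpos(f,f), on(d), on(f), ready(a,f), ready(b,b), ready(b,d), ready(c,f), ready(f,c)}
optimal plan length = 3; 3 > 1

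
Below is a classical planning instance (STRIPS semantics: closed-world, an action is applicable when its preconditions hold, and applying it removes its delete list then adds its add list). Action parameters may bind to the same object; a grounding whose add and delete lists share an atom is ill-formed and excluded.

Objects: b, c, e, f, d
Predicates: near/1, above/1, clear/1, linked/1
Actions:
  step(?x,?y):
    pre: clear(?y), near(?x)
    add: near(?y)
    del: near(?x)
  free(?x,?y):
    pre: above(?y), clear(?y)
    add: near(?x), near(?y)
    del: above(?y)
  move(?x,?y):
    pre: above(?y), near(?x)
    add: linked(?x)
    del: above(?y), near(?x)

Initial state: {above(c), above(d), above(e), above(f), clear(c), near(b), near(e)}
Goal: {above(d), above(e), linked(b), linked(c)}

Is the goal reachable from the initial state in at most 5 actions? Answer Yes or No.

Yes

1. step(e,c)  →  {above(c), above(d), above(e), above(f), clear(c), near(b), near(c)}
2. move(b,c)  →  {above(d), above(e), above(f), clear(c), linked(b), near(c)}
3. move(c,f)  →  {above(d), above(e), clear(c), linked(b), linked(c)}
optimal plan length = 3; 3 ≤ 5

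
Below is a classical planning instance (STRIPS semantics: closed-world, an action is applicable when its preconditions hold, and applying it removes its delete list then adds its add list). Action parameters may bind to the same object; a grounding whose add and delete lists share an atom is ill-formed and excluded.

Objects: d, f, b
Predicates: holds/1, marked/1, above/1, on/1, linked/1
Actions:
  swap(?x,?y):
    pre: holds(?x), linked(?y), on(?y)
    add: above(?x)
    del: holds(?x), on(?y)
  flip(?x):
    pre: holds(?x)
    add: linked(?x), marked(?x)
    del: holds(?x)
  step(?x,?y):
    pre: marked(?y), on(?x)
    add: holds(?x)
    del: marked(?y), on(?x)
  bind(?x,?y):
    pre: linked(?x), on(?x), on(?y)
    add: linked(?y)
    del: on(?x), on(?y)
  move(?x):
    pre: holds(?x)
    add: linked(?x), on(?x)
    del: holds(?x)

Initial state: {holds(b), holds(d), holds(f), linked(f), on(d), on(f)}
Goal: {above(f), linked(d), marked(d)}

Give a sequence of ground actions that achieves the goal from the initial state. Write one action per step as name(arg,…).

1. swap(f,f)  →  {above(f), holds(b), holds(d), linked(f), on(d)}
2. flip(d)  →  {above(f), holds(b), linked(d), linked(f), marked(d), on(d)}

swap(f,f); flip(d)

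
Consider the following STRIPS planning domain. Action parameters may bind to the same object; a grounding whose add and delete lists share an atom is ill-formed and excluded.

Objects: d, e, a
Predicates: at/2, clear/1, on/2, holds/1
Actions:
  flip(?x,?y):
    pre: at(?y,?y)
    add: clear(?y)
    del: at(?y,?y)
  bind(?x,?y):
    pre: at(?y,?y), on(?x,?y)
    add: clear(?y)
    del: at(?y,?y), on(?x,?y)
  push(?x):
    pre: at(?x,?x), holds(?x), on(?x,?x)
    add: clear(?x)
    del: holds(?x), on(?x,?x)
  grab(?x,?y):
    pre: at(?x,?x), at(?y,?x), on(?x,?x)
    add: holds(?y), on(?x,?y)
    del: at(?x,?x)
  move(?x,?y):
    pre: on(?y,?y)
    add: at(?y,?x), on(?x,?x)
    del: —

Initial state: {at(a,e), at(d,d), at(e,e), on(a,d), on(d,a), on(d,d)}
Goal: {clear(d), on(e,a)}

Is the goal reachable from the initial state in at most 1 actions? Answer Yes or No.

No

1. flip(d,d)  →  {at(a,e), at(e,e), clear(d), on(a,d), on(d,a), on(d,d)}
2. move(e,d)  →  {at(a,e), at(d,e), at(e,e), clear(d), on(a,d), on(d,a), on(d,d), on(e,e)}
3. grab(e,a)  →  {at(a,e), at(d,e), clear(d), holds(a), on(a,d), on(d,a), on(d,d), on(e,a), on(e,e)}
optimal plan length = 3; 3 > 1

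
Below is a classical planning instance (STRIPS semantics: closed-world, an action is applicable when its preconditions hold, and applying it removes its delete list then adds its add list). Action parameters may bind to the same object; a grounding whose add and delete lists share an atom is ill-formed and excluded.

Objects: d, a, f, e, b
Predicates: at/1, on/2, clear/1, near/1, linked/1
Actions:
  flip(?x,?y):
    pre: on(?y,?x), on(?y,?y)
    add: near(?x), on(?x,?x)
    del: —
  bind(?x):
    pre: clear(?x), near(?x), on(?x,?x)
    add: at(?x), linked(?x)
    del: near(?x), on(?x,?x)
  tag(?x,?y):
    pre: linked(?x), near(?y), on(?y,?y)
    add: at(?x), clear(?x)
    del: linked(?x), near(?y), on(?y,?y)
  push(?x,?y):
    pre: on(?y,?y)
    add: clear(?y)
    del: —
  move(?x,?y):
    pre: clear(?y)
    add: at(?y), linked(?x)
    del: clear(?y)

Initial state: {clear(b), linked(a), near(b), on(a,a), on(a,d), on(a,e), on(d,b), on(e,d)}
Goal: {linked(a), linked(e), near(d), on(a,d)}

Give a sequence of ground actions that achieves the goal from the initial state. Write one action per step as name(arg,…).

flip(d,a); move(e,b)

1. flip(d,a)  →  {clear(b), linked(a), near(b), near(d), on(a,a), on(a,d), on(a,e), on(d,b), on(d,d), on(e,d)}
2. move(e,b)  →  {at(b), linked(a), linked(e), near(b), near(d), on(a,a), on(a,d), on(a,e), on(d,b), on(d,d), on(e,d)}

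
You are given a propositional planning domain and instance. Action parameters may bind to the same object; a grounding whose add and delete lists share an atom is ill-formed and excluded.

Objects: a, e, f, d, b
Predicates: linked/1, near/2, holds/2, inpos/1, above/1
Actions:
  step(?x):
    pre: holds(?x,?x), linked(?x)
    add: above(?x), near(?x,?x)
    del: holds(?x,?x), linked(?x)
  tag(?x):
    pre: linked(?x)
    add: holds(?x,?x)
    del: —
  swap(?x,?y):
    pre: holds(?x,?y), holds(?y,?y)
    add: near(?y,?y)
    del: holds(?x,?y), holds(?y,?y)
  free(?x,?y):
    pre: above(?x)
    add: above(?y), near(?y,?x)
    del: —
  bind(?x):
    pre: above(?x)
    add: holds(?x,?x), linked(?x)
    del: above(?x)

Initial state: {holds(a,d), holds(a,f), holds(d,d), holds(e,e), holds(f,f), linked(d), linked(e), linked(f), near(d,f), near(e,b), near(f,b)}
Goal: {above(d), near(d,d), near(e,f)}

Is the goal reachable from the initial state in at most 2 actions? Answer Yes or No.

No

1. step(f)  →  {above(f), holds(a,d), holds(a,f), holds(d,d), holds(e,e), linked(d), linked(e), near(d,f), near(e,b), near(f,b), near(f,f)}
2. step(d)  →  {above(d), above(f), holds(a,d), holds(a,f), holds(e,e), linked(e), near(d,d), near(d,f), near(e,b), near(f,b), near(f,f)}
3. free(f,e)  →  {above(d), above(e), above(f), holds(a,d), holds(a,f), holds(e,e), linked(e), near(d,d), near(d,f), near(e,b), near(e,f), near(f,b), near(f,f)}
optimal plan length = 3; 3 > 2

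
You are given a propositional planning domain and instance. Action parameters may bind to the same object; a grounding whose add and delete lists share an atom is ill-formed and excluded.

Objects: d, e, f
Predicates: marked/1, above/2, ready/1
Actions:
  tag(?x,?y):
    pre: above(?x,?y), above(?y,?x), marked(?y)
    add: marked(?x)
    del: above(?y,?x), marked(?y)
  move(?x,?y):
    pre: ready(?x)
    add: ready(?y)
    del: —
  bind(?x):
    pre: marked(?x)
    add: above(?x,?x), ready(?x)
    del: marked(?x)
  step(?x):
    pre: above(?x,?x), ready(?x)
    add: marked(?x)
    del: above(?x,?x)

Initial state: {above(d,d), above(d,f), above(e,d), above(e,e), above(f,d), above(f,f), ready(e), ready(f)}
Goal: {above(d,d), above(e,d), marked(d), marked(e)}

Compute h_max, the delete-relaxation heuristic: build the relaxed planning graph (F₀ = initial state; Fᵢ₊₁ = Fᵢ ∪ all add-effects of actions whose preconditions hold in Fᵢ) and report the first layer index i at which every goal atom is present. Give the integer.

2

F0 = init (8 atoms)
F1 = F0 ∪ {marked(e), marked(f), ready(d)}  (11 atoms)
F2 = F1 ∪ {marked(d)}  (12 atoms)
goal ⊆ F2  ⇒  h_max = 2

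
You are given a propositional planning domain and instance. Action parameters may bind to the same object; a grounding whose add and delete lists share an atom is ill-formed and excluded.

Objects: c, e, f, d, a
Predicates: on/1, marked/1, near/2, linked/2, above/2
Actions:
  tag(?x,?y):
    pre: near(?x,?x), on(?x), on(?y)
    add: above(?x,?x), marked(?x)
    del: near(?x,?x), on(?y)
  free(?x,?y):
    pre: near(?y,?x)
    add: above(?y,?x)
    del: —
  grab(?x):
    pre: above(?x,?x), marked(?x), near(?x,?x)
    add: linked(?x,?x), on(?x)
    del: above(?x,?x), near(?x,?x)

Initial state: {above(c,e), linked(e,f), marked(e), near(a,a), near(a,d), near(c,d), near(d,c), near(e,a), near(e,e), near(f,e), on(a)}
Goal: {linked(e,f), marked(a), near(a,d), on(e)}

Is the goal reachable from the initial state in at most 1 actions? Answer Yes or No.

No

1. tag(a,a)  →  {above(a,a), above(c,e), linked(e,f), marked(a), marked(e), near(a,d), near(c,d), near(d,c), near(e,a), near(e,e), near(f,e)}
2. free(e,e)  →  {above(a,a), above(c,e), above(e,e), linked(e,f), marked(a), marked(e), near(a,d), near(c,d), near(d,c), near(e,a), near(e,e), near(f,e)}
3. grab(e)  →  {above(a,a), above(c,e), linked(e,e), linked(e,f), marked(a), marked(e), near(a,d), near(c,d), near(d,c), near(e,a), near(f,e), on(e)}
optimal plan length = 3; 3 > 1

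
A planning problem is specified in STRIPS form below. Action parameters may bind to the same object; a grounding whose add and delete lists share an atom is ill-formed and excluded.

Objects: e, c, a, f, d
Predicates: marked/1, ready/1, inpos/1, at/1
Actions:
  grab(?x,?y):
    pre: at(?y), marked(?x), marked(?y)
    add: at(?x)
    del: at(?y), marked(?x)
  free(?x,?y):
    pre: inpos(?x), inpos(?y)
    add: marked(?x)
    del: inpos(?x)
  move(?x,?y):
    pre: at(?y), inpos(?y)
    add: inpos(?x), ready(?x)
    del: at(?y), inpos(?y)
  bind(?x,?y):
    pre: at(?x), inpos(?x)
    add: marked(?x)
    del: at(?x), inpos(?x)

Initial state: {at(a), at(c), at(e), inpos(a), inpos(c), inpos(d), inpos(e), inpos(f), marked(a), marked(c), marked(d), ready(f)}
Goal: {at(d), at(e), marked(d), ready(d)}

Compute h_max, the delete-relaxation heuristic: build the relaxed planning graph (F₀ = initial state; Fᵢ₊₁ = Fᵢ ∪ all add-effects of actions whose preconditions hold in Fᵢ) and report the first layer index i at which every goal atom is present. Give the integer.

1

F0 = init (12 atoms)
F1 = F0 ∪ {at(d), marked(e), marked(f), ready(a), ready(c), ready(d), ready(e)}  (19 atoms)
goal ⊆ F1  ⇒  h_max = 1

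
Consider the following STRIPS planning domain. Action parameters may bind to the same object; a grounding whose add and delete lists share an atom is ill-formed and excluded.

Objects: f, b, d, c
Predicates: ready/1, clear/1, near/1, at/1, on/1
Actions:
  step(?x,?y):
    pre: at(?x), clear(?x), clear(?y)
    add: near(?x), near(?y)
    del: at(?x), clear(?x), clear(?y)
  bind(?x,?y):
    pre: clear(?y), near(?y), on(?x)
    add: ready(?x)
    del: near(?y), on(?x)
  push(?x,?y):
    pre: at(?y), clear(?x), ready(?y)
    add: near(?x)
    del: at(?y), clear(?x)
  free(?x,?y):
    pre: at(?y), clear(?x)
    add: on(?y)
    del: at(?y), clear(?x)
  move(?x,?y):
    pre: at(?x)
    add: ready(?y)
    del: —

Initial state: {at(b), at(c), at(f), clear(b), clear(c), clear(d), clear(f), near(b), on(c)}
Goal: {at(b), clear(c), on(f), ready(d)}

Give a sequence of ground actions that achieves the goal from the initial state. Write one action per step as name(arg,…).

free(f,f); move(b,d)

1. free(f,f)  →  {at(b), at(c), clear(b), clear(c), clear(d), near(b), on(c), on(f)}
2. move(b,d)  →  {at(b), at(c), clear(b), clear(c), clear(d), near(b), on(c), on(f), ready(d)}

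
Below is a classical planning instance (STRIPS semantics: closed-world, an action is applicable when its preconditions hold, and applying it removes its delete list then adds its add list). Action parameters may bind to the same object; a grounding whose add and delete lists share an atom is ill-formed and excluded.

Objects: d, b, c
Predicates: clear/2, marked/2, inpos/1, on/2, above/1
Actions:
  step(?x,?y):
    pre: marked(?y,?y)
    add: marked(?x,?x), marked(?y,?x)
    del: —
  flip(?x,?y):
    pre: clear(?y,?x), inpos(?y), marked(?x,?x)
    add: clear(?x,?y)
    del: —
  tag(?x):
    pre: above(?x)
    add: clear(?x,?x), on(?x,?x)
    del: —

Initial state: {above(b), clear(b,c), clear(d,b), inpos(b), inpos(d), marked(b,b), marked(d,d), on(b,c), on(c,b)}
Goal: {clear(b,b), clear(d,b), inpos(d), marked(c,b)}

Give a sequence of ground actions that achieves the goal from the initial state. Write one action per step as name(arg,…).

step(c,d); step(b,c); tag(b)

1. step(c,d)  →  {above(b), clear(b,c), clear(d,b), inpos(b), inpos(d), marked(b,b), marked(c,c), marked(d,c), marked(d,d), on(b,c), on(c,b)}
2. step(b,c)  →  {above(b), clear(b,c), clear(d,b), inpos(b), inpos(d), marked(b,b), marked(c,b), marked(c,c), marked(d,c), marked(d,d), on(b,c), on(c,b)}
3. tag(b)  →  {above(b), clear(b,b), clear(b,c), clear(d,b), inpos(b), inpos(d), marked(b,b), marked(c,b), marked(c,c), marked(d,c), marked(d,d), on(b,b), on(b,c), on(c,b)}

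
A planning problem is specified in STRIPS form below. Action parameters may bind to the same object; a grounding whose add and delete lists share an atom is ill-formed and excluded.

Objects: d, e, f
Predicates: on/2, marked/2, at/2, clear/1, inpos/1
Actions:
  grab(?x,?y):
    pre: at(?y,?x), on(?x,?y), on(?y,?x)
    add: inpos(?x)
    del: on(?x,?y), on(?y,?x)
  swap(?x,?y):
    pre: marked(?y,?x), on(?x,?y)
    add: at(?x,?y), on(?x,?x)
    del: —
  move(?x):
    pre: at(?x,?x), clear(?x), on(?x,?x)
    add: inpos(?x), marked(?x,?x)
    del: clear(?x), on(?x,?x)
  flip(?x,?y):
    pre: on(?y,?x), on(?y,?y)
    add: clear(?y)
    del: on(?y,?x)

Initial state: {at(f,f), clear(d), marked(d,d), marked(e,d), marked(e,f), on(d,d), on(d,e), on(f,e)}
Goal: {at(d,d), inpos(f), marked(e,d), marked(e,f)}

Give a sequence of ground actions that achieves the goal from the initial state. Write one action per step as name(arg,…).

swap(d,d); swap(f,e); grab(f,f)

1. swap(d,d)  →  {at(d,d), at(f,f), clear(d), marked(d,d), marked(e,d), marked(e,f), on(d,d), on(d,e), on(f,e)}
2. swap(f,e)  →  {at(d,d), at(f,e), at(f,f), clear(d), marked(d,d), marked(e,d), marked(e,f), on(d,d), on(d,e), on(f,e), on(f,f)}
3. grab(f,f)  →  {at(d,d), at(f,e), at(f,f), clear(d), inpos(f), marked(d,d), marked(e,d), marked(e,f), on(d,d), on(d,e), on(f,e)}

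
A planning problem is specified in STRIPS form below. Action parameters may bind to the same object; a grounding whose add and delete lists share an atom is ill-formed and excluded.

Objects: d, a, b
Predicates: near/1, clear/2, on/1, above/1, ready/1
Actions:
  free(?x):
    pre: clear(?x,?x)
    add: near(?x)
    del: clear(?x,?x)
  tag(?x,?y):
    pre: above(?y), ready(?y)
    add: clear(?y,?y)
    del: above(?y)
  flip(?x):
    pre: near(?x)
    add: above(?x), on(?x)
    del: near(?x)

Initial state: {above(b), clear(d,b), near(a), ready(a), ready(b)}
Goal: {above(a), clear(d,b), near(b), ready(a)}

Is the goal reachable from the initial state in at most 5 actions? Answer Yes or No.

1. tag(d,b)  →  {clear(b,b), clear(d,b), near(a), ready(a), ready(b)}
2. free(b)  →  {clear(d,b), near(a), near(b), ready(a), ready(b)}
3. flip(a)  →  {above(a), clear(d,b), near(b), on(a), ready(a), ready(b)}
optimal plan length = 3; 3 ≤ 5

Yes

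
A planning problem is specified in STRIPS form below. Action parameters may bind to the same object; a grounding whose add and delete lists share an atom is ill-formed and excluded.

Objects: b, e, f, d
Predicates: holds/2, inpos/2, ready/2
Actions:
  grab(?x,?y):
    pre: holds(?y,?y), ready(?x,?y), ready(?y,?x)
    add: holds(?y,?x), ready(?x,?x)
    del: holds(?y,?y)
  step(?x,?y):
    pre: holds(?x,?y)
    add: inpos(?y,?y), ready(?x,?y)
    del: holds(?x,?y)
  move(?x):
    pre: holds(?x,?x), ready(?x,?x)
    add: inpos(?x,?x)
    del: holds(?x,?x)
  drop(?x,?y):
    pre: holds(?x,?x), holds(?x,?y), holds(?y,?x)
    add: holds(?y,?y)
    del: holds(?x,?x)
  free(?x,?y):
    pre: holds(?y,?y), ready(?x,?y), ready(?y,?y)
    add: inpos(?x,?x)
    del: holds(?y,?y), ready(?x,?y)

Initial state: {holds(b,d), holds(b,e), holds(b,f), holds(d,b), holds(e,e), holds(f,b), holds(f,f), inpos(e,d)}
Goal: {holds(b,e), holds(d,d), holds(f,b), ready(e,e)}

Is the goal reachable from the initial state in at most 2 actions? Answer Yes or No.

1. step(e,e)  →  {holds(b,d), holds(b,e), holds(b,f), holds(d,b), holds(f,b), holds(f,f), inpos(e,d), inpos(e,e), ready(e,e)}
2. drop(f,b)  →  {holds(b,b), holds(b,d), holds(b,e), holds(b,f), holds(d,b), holds(f,b), inpos(e,d), inpos(e,e), ready(e,e)}
3. drop(b,d)  →  {holds(b,d), holds(b,e), holds(b,f), holds(d,b), holds(d,d), holds(f,b), inpos(e,d), inpos(e,e), ready(e,e)}
optimal plan length = 3; 3 > 2

No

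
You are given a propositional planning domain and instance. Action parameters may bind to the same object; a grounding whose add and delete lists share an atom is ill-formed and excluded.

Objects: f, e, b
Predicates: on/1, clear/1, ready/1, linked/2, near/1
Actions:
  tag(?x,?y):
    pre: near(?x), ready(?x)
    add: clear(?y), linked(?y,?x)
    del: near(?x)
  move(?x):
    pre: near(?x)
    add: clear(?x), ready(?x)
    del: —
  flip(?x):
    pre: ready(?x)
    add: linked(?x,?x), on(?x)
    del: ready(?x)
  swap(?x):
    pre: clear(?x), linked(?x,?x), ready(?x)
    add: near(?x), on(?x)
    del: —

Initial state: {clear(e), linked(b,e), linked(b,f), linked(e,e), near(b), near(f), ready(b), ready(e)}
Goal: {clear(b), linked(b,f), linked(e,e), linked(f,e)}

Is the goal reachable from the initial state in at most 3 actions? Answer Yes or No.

1. tag(b,b)  →  {clear(b), clear(e), linked(b,b), linked(b,e), linked(b,f), linked(e,e), near(f), ready(b), ready(e)}
2. swap(e)  →  {clear(b), clear(e), linked(b,b), linked(b,e), linked(b,f), linked(e,e), near(e), near(f), on(e), ready(b), ready(e)}
3. tag(e,f)  →  {clear(b), clear(e), clear(f), linked(b,b), linked(b,e), linked(b,f), linked(e,e), linked(f,e), near(f), on(e), ready(b), ready(e)}
optimal plan length = 3; 3 ≤ 3

Yes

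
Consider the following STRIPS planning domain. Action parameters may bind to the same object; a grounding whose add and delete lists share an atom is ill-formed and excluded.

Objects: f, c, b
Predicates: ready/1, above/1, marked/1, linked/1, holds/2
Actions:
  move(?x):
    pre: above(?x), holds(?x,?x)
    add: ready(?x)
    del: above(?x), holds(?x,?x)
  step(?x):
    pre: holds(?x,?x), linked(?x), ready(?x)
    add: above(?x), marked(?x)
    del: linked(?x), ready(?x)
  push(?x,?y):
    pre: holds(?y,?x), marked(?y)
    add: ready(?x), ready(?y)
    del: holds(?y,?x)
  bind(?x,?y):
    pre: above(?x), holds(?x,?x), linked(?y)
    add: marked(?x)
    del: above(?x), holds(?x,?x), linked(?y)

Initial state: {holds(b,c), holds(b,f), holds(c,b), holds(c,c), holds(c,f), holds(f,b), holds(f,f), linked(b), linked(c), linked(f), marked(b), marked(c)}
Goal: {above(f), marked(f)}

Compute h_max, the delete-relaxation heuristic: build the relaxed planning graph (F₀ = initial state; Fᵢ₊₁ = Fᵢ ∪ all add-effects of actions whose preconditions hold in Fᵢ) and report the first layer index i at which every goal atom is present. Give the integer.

F0 = init (12 atoms)
F1 = F0 ∪ {ready(b), ready(c), ready(f)}  (15 atoms)
F2 = F1 ∪ {above(c), above(f), marked(f)}  (18 atoms)
goal ⊆ F2  ⇒  h_max = 2

2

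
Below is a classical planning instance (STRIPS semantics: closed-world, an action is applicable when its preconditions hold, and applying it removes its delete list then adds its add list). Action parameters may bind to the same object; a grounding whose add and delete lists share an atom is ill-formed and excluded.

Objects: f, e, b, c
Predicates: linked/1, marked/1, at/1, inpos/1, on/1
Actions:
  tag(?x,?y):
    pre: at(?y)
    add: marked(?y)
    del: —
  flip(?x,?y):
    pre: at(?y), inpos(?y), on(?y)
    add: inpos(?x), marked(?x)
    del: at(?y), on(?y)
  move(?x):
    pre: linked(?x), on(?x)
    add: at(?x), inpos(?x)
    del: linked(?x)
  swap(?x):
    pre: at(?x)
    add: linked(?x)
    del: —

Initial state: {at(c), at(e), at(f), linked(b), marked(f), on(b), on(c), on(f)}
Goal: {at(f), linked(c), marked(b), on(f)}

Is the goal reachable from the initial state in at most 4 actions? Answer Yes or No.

1. move(b)  →  {at(b), at(c), at(e), at(f), inpos(b), marked(f), on(b), on(c), on(f)}
2. tag(f,b)  →  {at(b), at(c), at(e), at(f), inpos(b), marked(b), marked(f), on(b), on(c), on(f)}
3. swap(c)  →  {at(b), at(c), at(e), at(f), inpos(b), linked(c), marked(b), marked(f), on(b), on(c), on(f)}
optimal plan length = 3; 3 ≤ 4

Yes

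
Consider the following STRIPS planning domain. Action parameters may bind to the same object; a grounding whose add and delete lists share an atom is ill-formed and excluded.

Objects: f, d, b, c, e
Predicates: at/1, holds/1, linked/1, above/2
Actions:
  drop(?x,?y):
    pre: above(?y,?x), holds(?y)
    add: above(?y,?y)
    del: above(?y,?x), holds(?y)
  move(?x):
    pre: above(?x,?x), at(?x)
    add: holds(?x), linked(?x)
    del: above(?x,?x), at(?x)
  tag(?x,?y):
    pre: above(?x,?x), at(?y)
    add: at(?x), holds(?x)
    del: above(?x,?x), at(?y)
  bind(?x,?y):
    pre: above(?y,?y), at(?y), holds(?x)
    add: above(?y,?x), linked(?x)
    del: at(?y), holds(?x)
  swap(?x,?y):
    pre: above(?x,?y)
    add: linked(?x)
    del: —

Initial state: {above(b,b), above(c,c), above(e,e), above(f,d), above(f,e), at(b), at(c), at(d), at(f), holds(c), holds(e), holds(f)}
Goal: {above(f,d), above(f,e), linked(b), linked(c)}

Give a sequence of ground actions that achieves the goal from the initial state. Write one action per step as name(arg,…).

move(b); move(c)

1. move(b)  →  {above(c,c), above(e,e), above(f,d), above(f,e), at(c), at(d), at(f), holds(b), holds(c), holds(e), holds(f), linked(b)}
2. move(c)  →  {above(e,e), above(f,d), above(f,e), at(d), at(f), holds(b), holds(c), holds(e), holds(f), linked(b), linked(c)}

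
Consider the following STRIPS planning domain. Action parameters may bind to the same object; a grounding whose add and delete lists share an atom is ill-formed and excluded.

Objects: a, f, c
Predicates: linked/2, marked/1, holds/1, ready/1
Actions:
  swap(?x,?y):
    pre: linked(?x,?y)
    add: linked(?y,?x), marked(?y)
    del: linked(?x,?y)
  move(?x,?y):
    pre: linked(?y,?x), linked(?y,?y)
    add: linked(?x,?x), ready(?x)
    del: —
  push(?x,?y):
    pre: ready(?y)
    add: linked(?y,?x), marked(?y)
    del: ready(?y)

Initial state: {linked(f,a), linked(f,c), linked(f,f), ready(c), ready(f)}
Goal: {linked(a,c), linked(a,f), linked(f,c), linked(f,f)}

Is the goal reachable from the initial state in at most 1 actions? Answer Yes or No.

No

1. swap(f,a)  →  {linked(a,f), linked(f,c), linked(f,f), marked(a), ready(c), ready(f)}
2. push(a,c)  →  {linked(a,f), linked(c,a), linked(f,c), linked(f,f), marked(a), marked(c), ready(f)}
3. swap(c,a)  →  {linked(a,c), linked(a,f), linked(f,c), linked(f,f), marked(a), marked(c), ready(f)}
optimal plan length = 3; 3 > 1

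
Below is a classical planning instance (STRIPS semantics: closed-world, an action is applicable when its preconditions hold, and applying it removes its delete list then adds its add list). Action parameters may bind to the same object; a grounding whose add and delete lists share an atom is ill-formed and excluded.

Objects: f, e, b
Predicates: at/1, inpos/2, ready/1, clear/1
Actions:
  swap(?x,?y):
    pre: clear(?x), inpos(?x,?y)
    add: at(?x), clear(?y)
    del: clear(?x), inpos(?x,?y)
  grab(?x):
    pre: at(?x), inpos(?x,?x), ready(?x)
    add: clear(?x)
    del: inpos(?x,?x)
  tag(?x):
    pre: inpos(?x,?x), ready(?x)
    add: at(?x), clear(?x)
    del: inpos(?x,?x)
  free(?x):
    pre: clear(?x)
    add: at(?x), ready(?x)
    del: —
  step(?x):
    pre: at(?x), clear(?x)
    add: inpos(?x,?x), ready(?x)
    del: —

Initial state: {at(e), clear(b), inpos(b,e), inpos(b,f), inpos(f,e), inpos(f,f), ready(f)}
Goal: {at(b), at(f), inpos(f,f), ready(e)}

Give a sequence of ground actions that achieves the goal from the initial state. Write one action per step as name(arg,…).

swap(b,f); swap(f,e); free(e)

1. swap(b,f)  →  {at(b), at(e), clear(f), inpos(b,e), inpos(f,e), inpos(f,f), ready(f)}
2. swap(f,e)  →  {at(b), at(e), at(f), clear(e), inpos(b,e), inpos(f,f), ready(f)}
3. free(e)  →  {at(b), at(e), at(f), clear(e), inpos(b,e), inpos(f,f), ready(e), ready(f)}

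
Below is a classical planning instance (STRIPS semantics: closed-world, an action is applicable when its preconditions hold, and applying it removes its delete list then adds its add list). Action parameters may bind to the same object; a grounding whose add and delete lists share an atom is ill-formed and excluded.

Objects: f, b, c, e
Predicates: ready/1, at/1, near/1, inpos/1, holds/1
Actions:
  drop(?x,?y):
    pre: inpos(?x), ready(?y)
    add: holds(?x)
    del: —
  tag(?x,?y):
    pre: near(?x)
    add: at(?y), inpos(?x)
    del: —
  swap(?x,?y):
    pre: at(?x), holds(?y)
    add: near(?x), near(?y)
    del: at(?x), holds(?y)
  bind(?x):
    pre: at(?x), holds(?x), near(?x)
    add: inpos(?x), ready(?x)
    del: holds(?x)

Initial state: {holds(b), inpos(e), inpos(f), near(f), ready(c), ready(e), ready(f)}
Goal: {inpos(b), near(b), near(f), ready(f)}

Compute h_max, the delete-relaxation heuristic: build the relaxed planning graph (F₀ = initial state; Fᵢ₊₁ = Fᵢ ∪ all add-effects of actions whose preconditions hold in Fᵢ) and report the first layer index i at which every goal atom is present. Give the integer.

3

F0 = init (7 atoms)
F1 = F0 ∪ {at(b), at(c), at(e), at(f), holds(e), holds(f)}  (13 atoms)
F2 = F1 ∪ {near(b), near(c), near(e)}  (16 atoms)
F3 = F2 ∪ {inpos(b), inpos(c), ready(b)}  (19 atoms)
goal ⊆ F3  ⇒  h_max = 3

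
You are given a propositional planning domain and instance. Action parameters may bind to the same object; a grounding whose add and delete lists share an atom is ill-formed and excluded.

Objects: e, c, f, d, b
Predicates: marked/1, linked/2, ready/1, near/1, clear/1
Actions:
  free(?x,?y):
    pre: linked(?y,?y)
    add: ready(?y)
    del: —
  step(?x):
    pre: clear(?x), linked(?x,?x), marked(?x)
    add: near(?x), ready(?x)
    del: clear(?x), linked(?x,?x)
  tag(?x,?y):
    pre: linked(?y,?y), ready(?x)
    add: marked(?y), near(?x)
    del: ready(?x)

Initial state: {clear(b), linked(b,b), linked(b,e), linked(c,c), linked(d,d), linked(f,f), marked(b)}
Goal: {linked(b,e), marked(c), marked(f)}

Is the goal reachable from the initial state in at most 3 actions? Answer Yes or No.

1. free(e,c)  →  {clear(b), linked(b,b), linked(b,e), linked(c,c), linked(d,d), linked(f,f), marked(b), ready(c)}
2. free(e,f)  →  {clear(b), linked(b,b), linked(b,e), linked(c,c), linked(d,d), linked(f,f), marked(b), ready(c), ready(f)}
3. tag(c,c)  →  {clear(b), linked(b,b), linked(b,e), linked(c,c), linked(d,d), linked(f,f), marked(b), marked(c), near(c), ready(f)}
4. tag(f,f)  →  {clear(b), linked(b,b), linked(b,e), linked(c,c), linked(d,d), linked(f,f), marked(b), marked(c), marked(f), near(c), near(f)}
optimal plan length = 4; 4 > 3

No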